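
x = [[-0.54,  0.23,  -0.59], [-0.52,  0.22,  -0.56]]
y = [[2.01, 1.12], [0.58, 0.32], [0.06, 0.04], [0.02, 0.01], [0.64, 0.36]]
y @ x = [[-1.67, 0.71, -1.81], [-0.48, 0.20, -0.52], [-0.05, 0.02, -0.06], [-0.02, 0.01, -0.02], [-0.53, 0.23, -0.58]]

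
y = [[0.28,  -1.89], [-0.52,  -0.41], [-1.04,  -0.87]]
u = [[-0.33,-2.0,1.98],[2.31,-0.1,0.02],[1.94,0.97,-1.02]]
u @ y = [[-1.11, -0.28],[0.68, -4.34],[1.10, -3.18]]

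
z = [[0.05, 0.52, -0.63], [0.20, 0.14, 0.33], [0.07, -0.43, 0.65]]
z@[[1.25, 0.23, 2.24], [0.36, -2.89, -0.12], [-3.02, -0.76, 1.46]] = [[2.15, -1.01, -0.87],[-0.7, -0.61, 0.91],[-2.03, 0.76, 1.16]]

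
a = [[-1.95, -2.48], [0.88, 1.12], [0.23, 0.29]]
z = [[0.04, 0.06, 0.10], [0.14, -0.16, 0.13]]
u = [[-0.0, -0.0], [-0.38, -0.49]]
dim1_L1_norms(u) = [0.0, 0.87]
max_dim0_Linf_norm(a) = 2.48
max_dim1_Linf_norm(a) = 2.48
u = z @ a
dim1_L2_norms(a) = [3.15, 1.42, 0.37]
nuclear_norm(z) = 0.37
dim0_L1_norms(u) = [0.38, 0.49]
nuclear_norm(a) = 3.48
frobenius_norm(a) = 3.48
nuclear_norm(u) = 0.62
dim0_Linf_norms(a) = [1.95, 2.48]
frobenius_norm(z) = 0.28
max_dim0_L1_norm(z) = 0.23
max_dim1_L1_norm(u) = 0.87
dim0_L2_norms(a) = [2.15, 2.74]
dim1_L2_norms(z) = [0.12, 0.25]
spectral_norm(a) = 3.48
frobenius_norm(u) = 0.62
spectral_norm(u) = 0.62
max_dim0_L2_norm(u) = 0.49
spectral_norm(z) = 0.25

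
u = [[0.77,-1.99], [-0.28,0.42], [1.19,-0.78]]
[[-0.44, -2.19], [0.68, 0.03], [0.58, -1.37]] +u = [[0.33,-4.18], [0.40,0.45], [1.77,-2.15]]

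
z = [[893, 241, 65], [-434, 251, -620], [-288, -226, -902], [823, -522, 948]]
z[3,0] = 823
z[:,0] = [893, -434, -288, 823]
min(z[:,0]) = -434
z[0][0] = 893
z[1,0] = -434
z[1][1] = 251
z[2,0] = -288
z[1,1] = 251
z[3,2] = 948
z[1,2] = -620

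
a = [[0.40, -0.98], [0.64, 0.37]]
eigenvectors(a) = [[0.78+0.00j,0.78-0.00j], [(0.01-0.63j),0.01+0.63j]]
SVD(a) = [[-0.98, 0.18], [0.18, 0.98]] @ diag([1.0675021622245107, 0.7261811989069906]) @ [[-0.26, 0.96], [0.96, 0.26]]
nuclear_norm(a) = 1.79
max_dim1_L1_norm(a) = 1.38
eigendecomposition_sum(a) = [[0.20+0.39j, -0.49+0.24j], [0.32-0.16j, (0.18+0.4j)]] + [[(0.2-0.39j), -0.49-0.24j],  [0.32+0.16j, 0.18-0.40j]]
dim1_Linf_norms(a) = [0.98, 0.64]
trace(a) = 0.77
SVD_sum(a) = [[0.28, -1.01], [-0.05, 0.18]] + [[0.12,0.03], [0.69,0.19]]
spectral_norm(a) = 1.07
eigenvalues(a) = [(0.38+0.79j), (0.38-0.79j)]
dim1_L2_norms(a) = [1.06, 0.74]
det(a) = 0.78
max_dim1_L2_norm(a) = 1.06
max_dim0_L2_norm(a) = 1.05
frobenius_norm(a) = 1.29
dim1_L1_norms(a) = [1.38, 1.01]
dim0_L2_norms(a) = [0.75, 1.05]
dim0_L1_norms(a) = [1.04, 1.35]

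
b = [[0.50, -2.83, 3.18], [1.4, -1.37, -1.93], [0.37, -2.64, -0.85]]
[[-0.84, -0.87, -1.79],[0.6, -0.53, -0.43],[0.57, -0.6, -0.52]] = b @ [[-0.18, -0.24, -0.49], [-0.13, 0.21, 0.22], [-0.35, -0.05, -0.29]]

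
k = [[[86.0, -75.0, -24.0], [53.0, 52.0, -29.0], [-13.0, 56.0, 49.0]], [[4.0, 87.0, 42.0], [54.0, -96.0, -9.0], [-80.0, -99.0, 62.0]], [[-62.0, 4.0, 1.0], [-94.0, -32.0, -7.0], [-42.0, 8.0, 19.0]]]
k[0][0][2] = -24.0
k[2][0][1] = 4.0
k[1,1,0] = 54.0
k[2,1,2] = -7.0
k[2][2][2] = 19.0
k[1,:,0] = [4.0, 54.0, -80.0]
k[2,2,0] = -42.0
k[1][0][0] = 4.0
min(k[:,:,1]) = -99.0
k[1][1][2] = -9.0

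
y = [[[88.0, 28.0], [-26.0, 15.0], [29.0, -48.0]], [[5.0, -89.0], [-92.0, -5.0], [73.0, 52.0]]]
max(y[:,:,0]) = 88.0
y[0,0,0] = 88.0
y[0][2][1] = -48.0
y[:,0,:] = [[88.0, 28.0], [5.0, -89.0]]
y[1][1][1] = -5.0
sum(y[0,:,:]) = 86.0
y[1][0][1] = -89.0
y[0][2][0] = 29.0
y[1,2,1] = 52.0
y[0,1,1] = 15.0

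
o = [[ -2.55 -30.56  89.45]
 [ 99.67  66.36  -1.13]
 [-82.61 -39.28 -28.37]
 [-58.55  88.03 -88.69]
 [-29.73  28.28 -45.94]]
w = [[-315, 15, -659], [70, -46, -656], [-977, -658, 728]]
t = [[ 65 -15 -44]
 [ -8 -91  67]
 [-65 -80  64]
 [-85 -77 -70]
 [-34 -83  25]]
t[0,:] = [65, -15, -44]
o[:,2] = [89.45, -1.13, -28.37, -88.69, -45.94]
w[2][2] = 728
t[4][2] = 25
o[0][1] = -30.56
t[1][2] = 67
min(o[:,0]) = -82.61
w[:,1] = [15, -46, -658]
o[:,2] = [89.45, -1.13, -28.37, -88.69, -45.94]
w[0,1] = 15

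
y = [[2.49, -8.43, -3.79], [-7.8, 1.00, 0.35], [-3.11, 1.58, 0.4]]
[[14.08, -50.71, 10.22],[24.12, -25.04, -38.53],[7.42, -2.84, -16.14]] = y @[[-3.39, 4.07, 4.92],[-1.08, 4.92, -1.53],[-3.54, 5.11, 3.94]]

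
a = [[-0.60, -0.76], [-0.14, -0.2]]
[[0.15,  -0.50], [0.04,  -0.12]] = a @ [[0.31,0.44], [-0.44,0.31]]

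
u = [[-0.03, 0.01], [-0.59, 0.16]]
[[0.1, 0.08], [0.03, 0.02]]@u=[[-0.05, 0.01], [-0.01, 0.0]]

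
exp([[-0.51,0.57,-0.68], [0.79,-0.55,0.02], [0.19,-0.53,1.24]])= [[0.71, 0.57, -1.14], [0.49, 0.75, -0.29], [0.07, -0.82, 3.38]]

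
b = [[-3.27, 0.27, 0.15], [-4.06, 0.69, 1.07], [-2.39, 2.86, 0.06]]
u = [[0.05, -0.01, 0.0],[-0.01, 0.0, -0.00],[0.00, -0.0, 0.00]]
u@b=[[-0.12,0.01,-0.00], [0.03,-0.00,-0.0], [0.00,0.0,0.00]]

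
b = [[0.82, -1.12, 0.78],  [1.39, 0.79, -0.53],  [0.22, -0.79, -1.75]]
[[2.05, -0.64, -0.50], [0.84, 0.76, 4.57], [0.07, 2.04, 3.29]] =b @ [[1.16,  0.17,  2.16], [-0.69,  -0.08,  0.69], [0.42,  -1.11,  -1.92]]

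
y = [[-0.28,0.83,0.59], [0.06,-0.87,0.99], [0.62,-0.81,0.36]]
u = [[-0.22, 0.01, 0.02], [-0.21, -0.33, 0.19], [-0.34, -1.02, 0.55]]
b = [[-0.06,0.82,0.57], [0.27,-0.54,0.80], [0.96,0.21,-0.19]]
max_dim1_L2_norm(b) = 1.0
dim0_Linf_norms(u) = [0.34, 1.02, 0.55]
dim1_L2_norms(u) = [0.22, 0.43, 1.21]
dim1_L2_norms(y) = [1.06, 1.32, 1.08]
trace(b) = -0.79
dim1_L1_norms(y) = [1.7, 1.92, 1.79]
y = u + b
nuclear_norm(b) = 3.00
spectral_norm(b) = 1.01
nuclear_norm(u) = 1.51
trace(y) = -0.79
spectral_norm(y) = 1.66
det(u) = -0.00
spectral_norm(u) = 1.28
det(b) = 1.00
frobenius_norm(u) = 1.30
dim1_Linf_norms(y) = [0.83, 0.99, 0.81]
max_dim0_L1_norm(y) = 2.51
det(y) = 0.64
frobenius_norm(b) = 1.73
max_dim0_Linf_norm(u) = 1.02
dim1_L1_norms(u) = [0.25, 0.73, 1.91]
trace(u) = 0.00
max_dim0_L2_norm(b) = 1.0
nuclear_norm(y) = 3.09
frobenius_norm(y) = 2.01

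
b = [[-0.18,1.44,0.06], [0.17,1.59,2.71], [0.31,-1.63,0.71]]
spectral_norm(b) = 3.29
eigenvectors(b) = [[(-0.98+0j), 0.25-0.36j, 0.25+0.36j], [(-0.13+0j), (0.71+0j), (0.71-0j)], [0.14+0.00j, (-0.15+0.53j), (-0.15-0.53j)]]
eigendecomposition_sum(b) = [[-0.00+0.00j,0.00-0.00j,-0.00+0.00j],[(-0+0j),0.00-0.00j,-0.00+0.00j],[0.00-0.00j,-0.00+0.00j,-0j]] + [[(-0.09-0.13j), 0.72-0.10j, (0.03-1j)], [0.09-0.23j, (0.79+0.86j), 1.36-0.87j], [(0.15+0.11j), (-0.81+0.41j), 0.35+1.20j]] + [[-0.09+0.13j,(0.72+0.1j),(0.03+1j)], [(0.09+0.23j),0.79-0.86j,1.36+0.87j], [(0.15-0.11j),-0.81-0.41j,0.35-1.20j]]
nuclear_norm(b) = 5.40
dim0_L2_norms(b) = [0.4, 2.69, 2.8]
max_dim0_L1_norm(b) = 4.66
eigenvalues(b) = [(-0+0j), (1.06+1.94j), (1.06-1.94j)]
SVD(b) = [[0.31,-0.49,0.81], [0.94,0.31,-0.16], [-0.17,0.81,0.56]] @ diag([3.2877403174304773, 2.1115307427621692, 0.0012359257239567573]) @ [[0.02,  0.67,  0.74],[0.19,  -0.73,  0.66],[-0.98,  -0.13,  0.14]]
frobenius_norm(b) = 3.91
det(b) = -0.01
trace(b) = 2.12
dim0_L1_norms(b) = [0.66, 4.66, 3.48]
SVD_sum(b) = [[0.02, 0.68, 0.75], [0.05, 2.07, 2.28], [-0.01, -0.38, -0.42]] + [[-0.19, 0.76, -0.69], [0.12, -0.48, 0.43], [0.32, -1.25, 1.13]] + [[-0.00, -0.0, 0.0], [0.00, 0.0, -0.00], [-0.00, -0.0, 0.0]]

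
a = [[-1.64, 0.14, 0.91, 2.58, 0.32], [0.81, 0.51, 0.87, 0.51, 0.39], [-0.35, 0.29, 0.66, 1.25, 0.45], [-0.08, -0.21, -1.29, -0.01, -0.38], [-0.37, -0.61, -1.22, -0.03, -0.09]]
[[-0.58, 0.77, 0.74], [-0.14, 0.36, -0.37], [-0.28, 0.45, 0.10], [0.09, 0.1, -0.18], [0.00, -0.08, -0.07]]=a@[[-0.05, 0.17, -0.52], [0.22, 0.23, -0.04], [-0.09, -0.11, 0.26], [-0.23, 0.44, -0.10], [-0.04, -0.07, -0.27]]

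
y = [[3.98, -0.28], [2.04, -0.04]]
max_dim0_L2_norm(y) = 4.47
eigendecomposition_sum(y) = [[3.98, -0.29], [2.10, -0.15]] + [[-0.00, 0.01], [-0.06, 0.11]]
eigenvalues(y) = [3.83, 0.11]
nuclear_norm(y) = 4.57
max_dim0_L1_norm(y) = 6.02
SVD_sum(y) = [[3.98, -0.24], [2.04, -0.12]] + [[-0.0,-0.04], [0.0,0.08]]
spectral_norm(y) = 4.48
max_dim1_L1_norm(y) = 4.26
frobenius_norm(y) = 4.48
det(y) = 0.41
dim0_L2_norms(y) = [4.47, 0.28]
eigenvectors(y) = [[0.88, 0.07], [0.47, 1.0]]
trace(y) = 3.94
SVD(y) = [[-0.89,-0.46], [-0.46,0.89]] @ diag([4.480350867370293, 0.09195708376335714]) @ [[-1.00,0.06], [0.06,1.00]]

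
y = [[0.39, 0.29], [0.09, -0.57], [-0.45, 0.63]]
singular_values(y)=[0.95, 0.52]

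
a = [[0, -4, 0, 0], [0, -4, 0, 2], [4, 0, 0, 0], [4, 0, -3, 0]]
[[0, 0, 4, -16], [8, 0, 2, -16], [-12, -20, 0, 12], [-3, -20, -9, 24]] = a@[[-3, -5, 0, 3], [0, 0, -1, 4], [-3, 0, 3, -4], [4, 0, -1, 0]]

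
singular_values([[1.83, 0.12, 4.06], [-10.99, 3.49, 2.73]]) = [11.88, 4.39]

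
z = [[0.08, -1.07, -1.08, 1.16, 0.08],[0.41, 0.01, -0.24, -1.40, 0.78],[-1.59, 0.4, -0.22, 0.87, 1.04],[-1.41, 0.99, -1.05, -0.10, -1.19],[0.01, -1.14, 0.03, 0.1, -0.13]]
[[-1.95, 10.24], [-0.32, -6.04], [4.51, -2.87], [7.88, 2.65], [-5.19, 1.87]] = z @ [[-1.00, 2.50], [4.50, -1.04], [-2.21, -4.03], [0.47, 4.14], [0.22, -2.85]]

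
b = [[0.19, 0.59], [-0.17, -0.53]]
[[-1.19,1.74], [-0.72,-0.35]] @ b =[[-0.52, -1.62],[-0.08, -0.24]]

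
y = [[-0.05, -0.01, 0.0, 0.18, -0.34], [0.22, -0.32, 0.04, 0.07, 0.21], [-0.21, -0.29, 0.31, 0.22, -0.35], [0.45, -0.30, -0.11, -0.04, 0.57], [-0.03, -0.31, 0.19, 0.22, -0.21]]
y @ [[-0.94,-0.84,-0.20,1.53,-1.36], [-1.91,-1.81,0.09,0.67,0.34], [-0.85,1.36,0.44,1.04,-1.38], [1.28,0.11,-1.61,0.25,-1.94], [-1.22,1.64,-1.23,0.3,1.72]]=[[0.71, -0.48, 0.14, -0.14, -0.87],[0.2, 0.8, -0.43, 0.24, -0.24],[1.20, 0.57, 0.23, -0.24, -1.27],[-0.50, 0.95, -0.8, 0.53, 0.5],[1.00, 0.52, -0.03, -0.06, -1.11]]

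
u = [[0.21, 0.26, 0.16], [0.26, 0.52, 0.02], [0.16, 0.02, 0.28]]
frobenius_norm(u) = 0.76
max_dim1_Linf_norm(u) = 0.52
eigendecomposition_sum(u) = [[0.19, 0.3, 0.09], [0.3, 0.46, 0.14], [0.09, 0.14, 0.04]] + [[-0.0, 0.00, 0.0], [0.0, -0.0, -0.0], [0.0, -0.0, -0.0]] + [[0.02, -0.04, 0.07], [-0.04, 0.06, -0.12], [0.07, -0.12, 0.24]]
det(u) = -0.00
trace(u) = 1.01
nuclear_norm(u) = 1.01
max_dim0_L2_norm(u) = 0.58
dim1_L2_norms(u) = [0.37, 0.58, 0.32]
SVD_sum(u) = [[0.19,0.30,0.09], [0.3,0.46,0.14], [0.09,0.14,0.04]] + [[0.02,-0.04,0.07], [-0.04,0.06,-0.12], [0.07,-0.12,0.24]] + [[-0.0, 0.00, 0.00], [0.0, -0.00, -0.00], [0.00, -0.00, -0.00]]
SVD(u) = [[-0.52,0.26,-0.81], [-0.82,-0.42,0.39], [-0.24,0.87,0.44]] @ diag([0.6918250037120253, 0.3185561472688699, 0.0003811509808951502]) @ [[-0.52, -0.82, -0.24], [0.26, -0.42, 0.87], [0.81, -0.39, -0.44]]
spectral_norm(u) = 0.69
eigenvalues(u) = [0.69, -0.0, 0.32]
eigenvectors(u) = [[-0.52, -0.81, 0.26], [-0.82, 0.39, -0.42], [-0.24, 0.44, 0.87]]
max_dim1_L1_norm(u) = 0.8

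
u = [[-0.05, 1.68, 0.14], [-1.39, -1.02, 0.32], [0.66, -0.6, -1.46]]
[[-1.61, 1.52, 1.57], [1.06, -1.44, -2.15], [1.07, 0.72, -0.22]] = u @ [[-0.18, 0.12, 0.89],[-0.93, 0.98, 0.95],[-0.43, -0.84, 0.16]]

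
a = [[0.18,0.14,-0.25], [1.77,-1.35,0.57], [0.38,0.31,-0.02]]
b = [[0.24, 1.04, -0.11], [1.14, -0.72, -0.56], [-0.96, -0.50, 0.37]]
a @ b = [[0.44, 0.21, -0.19], [-1.66, 2.53, 0.77], [0.46, 0.18, -0.22]]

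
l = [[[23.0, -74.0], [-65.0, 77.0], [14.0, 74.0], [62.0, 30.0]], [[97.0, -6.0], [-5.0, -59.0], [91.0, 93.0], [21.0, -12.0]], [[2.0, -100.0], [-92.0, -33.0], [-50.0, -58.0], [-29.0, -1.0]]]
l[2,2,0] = -50.0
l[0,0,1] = -74.0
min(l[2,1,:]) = -92.0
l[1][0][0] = 97.0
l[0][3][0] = 62.0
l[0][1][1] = 77.0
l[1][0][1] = -6.0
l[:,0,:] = [[23.0, -74.0], [97.0, -6.0], [2.0, -100.0]]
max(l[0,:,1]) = 77.0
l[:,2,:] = [[14.0, 74.0], [91.0, 93.0], [-50.0, -58.0]]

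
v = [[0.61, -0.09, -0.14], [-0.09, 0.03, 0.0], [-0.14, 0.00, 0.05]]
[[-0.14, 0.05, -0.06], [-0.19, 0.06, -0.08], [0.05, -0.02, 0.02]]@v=[[-0.08, 0.01, 0.02], [-0.11, 0.02, 0.02], [0.03, -0.01, -0.01]]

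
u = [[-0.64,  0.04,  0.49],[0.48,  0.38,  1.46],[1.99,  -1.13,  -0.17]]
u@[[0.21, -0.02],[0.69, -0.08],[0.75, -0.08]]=[[0.26, -0.03], [1.46, -0.16], [-0.49, 0.06]]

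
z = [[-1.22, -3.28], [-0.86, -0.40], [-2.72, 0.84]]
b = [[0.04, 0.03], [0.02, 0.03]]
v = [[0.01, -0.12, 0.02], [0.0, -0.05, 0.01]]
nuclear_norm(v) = 0.14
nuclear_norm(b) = 0.07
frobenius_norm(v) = 0.13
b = v @ z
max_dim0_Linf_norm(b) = 0.04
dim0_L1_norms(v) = [0.01, 0.17, 0.03]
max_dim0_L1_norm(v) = 0.17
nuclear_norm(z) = 6.48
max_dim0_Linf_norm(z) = 3.28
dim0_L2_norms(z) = [3.1, 3.41]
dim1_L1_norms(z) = [4.5, 1.26, 3.56]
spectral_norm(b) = 0.06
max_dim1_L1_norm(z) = 4.5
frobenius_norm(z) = 4.61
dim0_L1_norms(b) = [0.06, 0.06]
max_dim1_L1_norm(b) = 0.07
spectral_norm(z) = 3.59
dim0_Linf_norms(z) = [2.72, 3.28]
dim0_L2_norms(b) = [0.04, 0.04]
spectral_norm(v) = 0.13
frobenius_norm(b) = 0.06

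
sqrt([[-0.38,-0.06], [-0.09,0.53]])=[[0.62j, (-0.05+0.04j)], [-0.07+0.06j, (0.73+0j)]]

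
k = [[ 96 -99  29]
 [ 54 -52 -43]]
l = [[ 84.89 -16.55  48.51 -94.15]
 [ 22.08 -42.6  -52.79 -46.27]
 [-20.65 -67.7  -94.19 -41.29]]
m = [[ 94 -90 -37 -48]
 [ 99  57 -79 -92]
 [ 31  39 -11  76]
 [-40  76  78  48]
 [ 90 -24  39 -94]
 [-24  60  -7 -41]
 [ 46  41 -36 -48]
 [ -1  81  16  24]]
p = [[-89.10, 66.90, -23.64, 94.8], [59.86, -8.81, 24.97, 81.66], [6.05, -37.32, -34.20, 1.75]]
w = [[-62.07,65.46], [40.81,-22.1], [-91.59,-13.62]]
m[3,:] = [-40, 76, 78, 48]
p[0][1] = 66.9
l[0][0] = 84.89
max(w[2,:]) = -13.62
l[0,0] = 84.89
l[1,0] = 22.08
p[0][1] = 66.9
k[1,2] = -43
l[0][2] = 48.51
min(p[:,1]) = -37.32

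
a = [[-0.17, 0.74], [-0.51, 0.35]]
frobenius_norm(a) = 0.98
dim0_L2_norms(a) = [0.54, 0.82]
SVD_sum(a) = [[-0.35, 0.64], [-0.27, 0.48]] + [[0.18, 0.1], [-0.24, -0.13]]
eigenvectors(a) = [[0.77+0.00j,0.77-0.00j], [0.27+0.58j,(0.27-0.58j)]]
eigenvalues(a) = [(0.09+0.56j), (0.09-0.56j)]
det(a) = 0.32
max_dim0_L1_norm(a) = 1.09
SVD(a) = [[-0.8, -0.60], [-0.60, 0.80]] @ diag([0.9157441310325035, 0.3471493719993237]) @ [[0.48, -0.87], [-0.87, -0.48]]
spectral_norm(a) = 0.92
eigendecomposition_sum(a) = [[(-0.08+0.3j), 0.37-0.06j], [(-0.25+0.04j), 0.18+0.26j]] + [[(-0.09-0.3j), 0.37+0.06j], [-0.25-0.04j, (0.18-0.26j)]]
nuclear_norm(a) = 1.26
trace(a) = 0.18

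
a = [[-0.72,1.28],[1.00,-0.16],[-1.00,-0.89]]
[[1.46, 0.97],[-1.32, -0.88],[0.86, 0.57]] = a @ [[-1.25, -0.83], [0.44, 0.29]]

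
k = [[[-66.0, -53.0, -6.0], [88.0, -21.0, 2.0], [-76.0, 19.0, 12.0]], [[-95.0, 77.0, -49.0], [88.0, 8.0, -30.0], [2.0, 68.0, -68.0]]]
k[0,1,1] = -21.0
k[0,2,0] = -76.0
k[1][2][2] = -68.0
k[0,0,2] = -6.0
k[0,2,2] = 12.0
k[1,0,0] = -95.0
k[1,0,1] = 77.0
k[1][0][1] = 77.0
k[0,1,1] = -21.0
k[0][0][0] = -66.0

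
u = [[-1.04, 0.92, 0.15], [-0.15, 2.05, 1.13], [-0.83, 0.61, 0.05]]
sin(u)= [[-0.78,0.47,-0.02], [0.04,0.72,0.43], [-0.63,0.33,-0.04]]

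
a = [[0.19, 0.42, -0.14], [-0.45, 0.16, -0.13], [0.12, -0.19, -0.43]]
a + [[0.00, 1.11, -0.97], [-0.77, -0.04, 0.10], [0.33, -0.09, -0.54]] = [[0.19,1.53,-1.11], [-1.22,0.12,-0.03], [0.45,-0.28,-0.97]]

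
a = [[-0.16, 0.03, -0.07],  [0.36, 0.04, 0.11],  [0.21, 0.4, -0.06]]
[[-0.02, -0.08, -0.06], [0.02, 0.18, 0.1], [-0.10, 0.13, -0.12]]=a @ [[0.04,0.31,0.32], [-0.26,0.24,-0.46], [0.11,0.55,-0.01]]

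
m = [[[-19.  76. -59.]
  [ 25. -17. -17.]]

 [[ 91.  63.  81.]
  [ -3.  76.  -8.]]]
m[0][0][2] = -59.0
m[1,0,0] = 91.0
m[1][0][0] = 91.0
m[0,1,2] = -17.0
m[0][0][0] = -19.0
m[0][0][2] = -59.0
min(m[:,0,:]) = -59.0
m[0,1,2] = -17.0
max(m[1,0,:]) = 91.0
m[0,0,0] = -19.0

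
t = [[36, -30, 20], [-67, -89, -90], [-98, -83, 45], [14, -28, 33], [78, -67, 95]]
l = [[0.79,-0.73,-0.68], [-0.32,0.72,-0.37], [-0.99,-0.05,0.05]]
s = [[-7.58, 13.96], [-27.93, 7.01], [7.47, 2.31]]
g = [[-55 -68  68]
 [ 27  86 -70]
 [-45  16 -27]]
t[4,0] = 78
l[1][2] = -0.372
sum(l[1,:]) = 0.02899999999999997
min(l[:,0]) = -0.994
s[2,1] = 2.31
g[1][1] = 86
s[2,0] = 7.47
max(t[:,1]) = -28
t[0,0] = 36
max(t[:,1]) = -28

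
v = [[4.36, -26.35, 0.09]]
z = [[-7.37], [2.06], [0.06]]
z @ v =[[-32.13, 194.20, -0.66], [8.98, -54.28, 0.19], [0.26, -1.58, 0.01]]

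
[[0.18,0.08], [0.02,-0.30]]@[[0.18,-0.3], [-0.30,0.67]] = [[0.01, -0.0], [0.09, -0.21]]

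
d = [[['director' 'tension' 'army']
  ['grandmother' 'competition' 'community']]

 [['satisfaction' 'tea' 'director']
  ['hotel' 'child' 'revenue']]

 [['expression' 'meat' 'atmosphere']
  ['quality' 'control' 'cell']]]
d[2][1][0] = 'quality'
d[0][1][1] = 'competition'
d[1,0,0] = 'satisfaction'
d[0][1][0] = 'grandmother'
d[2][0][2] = 'atmosphere'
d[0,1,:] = ['grandmother', 'competition', 'community']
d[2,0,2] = 'atmosphere'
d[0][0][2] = 'army'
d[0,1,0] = 'grandmother'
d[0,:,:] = [['director', 'tension', 'army'], ['grandmother', 'competition', 'community']]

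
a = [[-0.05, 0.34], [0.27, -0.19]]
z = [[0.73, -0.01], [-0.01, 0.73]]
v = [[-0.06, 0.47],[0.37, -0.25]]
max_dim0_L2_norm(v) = 0.53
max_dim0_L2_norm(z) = 0.73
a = v @ z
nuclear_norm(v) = 0.86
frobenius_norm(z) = 1.03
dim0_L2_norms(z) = [0.73, 0.73]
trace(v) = -0.31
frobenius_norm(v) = 0.65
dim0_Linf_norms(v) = [0.37, 0.47]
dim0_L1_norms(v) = [0.43, 0.72]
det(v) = -0.16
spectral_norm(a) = 0.44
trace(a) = -0.24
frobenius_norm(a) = 0.48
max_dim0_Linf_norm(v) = 0.47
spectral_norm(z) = 0.74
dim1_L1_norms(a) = [0.39, 0.46]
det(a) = -0.08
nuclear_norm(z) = 1.46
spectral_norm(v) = 0.59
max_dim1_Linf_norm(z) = 0.73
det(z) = 0.53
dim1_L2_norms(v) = [0.47, 0.45]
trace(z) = 1.46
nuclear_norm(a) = 0.63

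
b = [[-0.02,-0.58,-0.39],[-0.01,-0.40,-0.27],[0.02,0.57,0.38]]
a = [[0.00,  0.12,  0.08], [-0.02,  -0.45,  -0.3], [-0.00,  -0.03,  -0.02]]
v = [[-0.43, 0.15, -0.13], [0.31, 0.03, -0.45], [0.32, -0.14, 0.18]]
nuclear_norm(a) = 0.57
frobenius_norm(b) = 1.09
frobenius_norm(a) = 0.56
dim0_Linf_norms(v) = [0.43, 0.15, 0.45]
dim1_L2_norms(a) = [0.14, 0.54, 0.04]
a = v @ b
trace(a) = -0.47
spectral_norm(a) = 0.56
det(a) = 0.00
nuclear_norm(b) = 1.10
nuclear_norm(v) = 1.16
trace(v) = -0.22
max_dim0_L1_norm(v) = 1.06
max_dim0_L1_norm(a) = 0.6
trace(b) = -0.04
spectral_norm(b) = 1.09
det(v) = 0.00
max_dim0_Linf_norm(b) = 0.58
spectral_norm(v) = 0.64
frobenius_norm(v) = 0.82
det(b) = -0.00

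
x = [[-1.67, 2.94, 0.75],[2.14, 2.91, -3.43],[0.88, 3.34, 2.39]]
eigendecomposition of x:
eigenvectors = [[0.94+0.00j, (-0.28-0.19j), -0.28+0.19j], [-0.33+0.00j, -0.09-0.61j, (-0.09+0.61j)], [0.05+0.00j, (-0.71+0j), (-0.71-0j)]]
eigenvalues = [(-2.65+0j), (3.14+3.07j), (3.14-3.07j)]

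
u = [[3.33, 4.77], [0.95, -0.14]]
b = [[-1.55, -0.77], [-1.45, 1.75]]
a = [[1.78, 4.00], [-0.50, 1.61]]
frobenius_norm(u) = 5.90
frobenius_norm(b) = 2.86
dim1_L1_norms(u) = [8.1, 1.09]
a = u + b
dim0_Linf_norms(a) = [1.78, 4.0]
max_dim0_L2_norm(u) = 4.77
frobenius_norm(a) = 4.69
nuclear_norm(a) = 5.63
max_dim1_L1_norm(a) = 5.78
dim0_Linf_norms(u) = [3.33, 4.77]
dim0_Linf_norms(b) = [1.55, 1.75]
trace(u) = 3.19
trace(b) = 0.20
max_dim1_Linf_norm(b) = 1.75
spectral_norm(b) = 2.34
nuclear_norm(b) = 3.98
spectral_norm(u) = 5.83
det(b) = -3.83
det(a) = 4.87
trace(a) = 3.39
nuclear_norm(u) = 6.69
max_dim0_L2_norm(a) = 4.31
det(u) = -5.00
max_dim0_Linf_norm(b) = 1.75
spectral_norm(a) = 4.57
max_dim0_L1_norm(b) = 3.0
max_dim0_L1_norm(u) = 4.91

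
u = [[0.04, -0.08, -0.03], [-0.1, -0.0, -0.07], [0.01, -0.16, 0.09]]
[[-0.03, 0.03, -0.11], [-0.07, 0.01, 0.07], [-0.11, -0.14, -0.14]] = u@ [[0.72, 0.66, -0.81], [0.74, 0.31, 0.94], [-0.0, -1.05, 0.2]]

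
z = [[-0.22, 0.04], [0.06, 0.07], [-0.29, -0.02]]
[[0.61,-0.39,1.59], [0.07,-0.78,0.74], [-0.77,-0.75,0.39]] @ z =[[-0.62, -0.03],[-0.28, -0.07],[0.01, -0.09]]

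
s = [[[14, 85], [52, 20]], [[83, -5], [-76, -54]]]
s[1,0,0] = 83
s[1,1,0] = -76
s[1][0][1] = -5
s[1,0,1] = -5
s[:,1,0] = [52, -76]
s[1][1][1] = -54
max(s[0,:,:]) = 85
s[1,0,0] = 83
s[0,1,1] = 20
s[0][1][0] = 52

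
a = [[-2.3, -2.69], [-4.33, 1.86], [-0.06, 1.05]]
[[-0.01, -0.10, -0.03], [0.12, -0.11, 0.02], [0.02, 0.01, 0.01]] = a @ [[-0.02, 0.03, -0.00],[0.02, 0.01, 0.01]]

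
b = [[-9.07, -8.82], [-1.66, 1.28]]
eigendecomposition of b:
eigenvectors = [[-0.99, 0.6], [-0.14, -0.80]]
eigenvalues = [-10.33, 2.54]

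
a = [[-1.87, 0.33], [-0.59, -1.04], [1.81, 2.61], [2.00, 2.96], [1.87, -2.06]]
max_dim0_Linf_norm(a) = 2.96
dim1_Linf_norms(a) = [1.87, 1.04, 2.61, 2.96, 2.06]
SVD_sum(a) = [[-0.39, -0.61], [-0.64, -1.01], [1.7, 2.68], [1.91, 3.02], [-0.40, -0.62]] + [[-1.48, 0.94], [0.05, -0.03], [0.11, -0.07], [0.09, -0.06], [2.27, -1.44]]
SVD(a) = [[-0.14, 0.55],[-0.24, -0.02],[0.63, -0.04],[0.71, -0.03],[-0.15, -0.84]] @ diag([5.031456075175105, 3.2109577642167046]) @ [[0.54, 0.84], [-0.84, 0.54]]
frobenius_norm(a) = 5.97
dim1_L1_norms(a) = [2.2, 1.63, 4.42, 4.96, 3.93]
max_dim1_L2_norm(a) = 3.57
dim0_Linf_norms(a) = [2.0, 2.96]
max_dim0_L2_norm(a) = 4.58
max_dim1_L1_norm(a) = 4.96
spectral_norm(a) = 5.03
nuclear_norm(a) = 8.24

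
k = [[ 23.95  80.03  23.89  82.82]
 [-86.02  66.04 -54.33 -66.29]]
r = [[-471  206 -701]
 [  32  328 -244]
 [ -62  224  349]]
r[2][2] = 349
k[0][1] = 80.03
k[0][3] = 82.82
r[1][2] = -244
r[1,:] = [32, 328, -244]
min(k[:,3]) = -66.29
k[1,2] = -54.33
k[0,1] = 80.03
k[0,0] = 23.95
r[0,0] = -471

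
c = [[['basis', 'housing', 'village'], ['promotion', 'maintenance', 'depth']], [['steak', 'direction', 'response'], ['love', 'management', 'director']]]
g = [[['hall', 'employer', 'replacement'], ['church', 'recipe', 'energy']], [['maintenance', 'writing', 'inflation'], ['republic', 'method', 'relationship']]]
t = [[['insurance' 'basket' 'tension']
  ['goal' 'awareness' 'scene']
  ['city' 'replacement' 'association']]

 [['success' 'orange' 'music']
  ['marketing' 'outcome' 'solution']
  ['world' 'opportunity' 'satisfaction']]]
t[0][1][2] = 'scene'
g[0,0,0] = 'hall'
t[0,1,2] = 'scene'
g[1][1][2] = 'relationship'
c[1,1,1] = 'management'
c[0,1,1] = 'maintenance'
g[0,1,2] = 'energy'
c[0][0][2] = 'village'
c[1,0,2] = 'response'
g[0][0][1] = 'employer'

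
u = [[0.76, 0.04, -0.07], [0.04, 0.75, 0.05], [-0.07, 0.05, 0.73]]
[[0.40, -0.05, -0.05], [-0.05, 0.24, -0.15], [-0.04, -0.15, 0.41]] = u @ [[0.53, -0.10, 0.0], [-0.1, 0.34, -0.24], [0.0, -0.24, 0.58]]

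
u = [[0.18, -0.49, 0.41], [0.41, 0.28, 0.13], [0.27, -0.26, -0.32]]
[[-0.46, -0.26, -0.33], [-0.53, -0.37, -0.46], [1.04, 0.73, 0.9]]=u @ [[0.13,  0.11,  0.13], [-0.98,  -0.76,  -0.91], [-2.35,  -1.58,  -1.95]]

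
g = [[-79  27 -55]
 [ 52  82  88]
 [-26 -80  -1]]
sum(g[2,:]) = -107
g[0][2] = -55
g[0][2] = -55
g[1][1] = 82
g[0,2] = -55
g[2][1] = -80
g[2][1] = -80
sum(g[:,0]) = -53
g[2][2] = -1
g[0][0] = -79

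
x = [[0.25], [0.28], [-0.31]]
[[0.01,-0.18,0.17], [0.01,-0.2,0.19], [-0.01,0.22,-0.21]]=x @ [[0.03, -0.7, 0.67]]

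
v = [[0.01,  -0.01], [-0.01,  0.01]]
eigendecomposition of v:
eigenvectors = [[0.71,0.71], [-0.71,0.71]]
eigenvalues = [0.02, 0.0]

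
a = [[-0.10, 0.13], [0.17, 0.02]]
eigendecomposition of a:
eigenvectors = [[-0.79, -0.51],[0.61, -0.86]]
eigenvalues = [-0.2, 0.12]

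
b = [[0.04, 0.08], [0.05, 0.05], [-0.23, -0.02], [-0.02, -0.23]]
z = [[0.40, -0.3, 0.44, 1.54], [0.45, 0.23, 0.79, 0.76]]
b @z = [[0.05, 0.01, 0.08, 0.12], [0.04, -0.00, 0.06, 0.12], [-0.10, 0.06, -0.12, -0.37], [-0.11, -0.05, -0.19, -0.21]]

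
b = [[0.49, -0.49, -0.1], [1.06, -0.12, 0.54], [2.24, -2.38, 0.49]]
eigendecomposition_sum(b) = [[(0.15+0j), (0.05+0j), (-0.04-0j)],[0.12+0.00j, (0.04+0j), -0.03-0.00j],[(-0.22+0j), -0.07-0.00j, 0.05+0.00j]] + [[(0.17+0.23j), (-0.27-0.08j), -0.03+0.12j], [(0.47-0.46j), (-0.08+0.63j), 0.29+0.03j], [(1.23+0.37j), -1.16+0.45j, (0.22+0.51j)]] + [[0.17-0.23j, -0.27+0.08j, -0.03-0.12j], [0.47+0.46j, (-0.08-0.63j), (0.29-0.03j)], [(1.23-0.37j), (-1.16-0.45j), (0.22-0.51j)]]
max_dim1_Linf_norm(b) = 2.38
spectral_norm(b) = 3.49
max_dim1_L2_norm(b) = 3.3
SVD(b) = [[-0.19, 0.17, -0.97], [-0.27, -0.96, -0.11], [-0.94, 0.24, 0.23]] @ diag([3.491797446618576, 0.7858802911562955, 0.17788411890916808]) @ [[-0.71, 0.68, -0.17], [-0.52, -0.67, -0.53], [-0.47, -0.29, 0.83]]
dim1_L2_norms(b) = [0.7, 1.2, 3.3]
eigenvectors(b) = [[0.52+0.00j, -0.16-0.12j, (-0.16+0.12j)], [0.41+0.00j, (-0.21+0.39j), (-0.21-0.39j)], [(-0.75+0j), (-0.87+0j), -0.87-0.00j]]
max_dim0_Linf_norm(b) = 2.38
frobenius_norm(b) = 3.58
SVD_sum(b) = [[0.48, -0.45, 0.11], [0.66, -0.63, 0.16], [2.35, -2.24, 0.56]] + [[-0.07, -0.09, -0.07], [0.39, 0.51, 0.4], [-0.1, -0.12, -0.1]] + [[0.08, 0.05, -0.14],[0.01, 0.01, -0.02],[-0.02, -0.01, 0.03]]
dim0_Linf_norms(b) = [2.24, 2.38, 0.54]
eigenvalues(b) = [(0.24+0j), (0.31+1.38j), (0.31-1.38j)]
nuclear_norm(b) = 4.46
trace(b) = 0.86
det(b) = 0.49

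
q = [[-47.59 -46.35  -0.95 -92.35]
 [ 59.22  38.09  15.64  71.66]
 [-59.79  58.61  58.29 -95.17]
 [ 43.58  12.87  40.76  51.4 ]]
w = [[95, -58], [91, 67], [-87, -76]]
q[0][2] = -0.95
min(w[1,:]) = 67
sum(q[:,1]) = 63.22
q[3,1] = 12.87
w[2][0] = -87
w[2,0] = -87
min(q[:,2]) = -0.95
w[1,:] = [91, 67]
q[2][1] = 58.61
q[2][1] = 58.61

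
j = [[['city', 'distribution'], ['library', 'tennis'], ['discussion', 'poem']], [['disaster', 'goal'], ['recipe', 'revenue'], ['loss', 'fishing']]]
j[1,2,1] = 'fishing'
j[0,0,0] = 'city'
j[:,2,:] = [['discussion', 'poem'], ['loss', 'fishing']]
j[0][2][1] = 'poem'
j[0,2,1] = 'poem'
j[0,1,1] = 'tennis'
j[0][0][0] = 'city'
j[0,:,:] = [['city', 'distribution'], ['library', 'tennis'], ['discussion', 'poem']]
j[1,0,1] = 'goal'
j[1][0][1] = 'goal'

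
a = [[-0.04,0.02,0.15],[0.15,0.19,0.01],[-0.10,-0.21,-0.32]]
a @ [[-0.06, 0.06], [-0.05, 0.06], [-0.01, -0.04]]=[[-0.0, -0.01], [-0.02, 0.02], [0.02, -0.01]]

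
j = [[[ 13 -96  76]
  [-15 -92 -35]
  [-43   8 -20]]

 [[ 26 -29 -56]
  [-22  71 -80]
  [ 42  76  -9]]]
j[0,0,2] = 76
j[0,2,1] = 8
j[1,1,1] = 71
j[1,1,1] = 71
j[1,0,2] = -56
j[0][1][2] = -35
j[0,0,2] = 76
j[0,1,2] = -35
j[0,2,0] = -43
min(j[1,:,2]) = -80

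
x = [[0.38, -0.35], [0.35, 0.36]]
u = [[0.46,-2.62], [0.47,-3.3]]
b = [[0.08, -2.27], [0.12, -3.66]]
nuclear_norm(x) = 1.02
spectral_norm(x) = 0.52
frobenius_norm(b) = 4.31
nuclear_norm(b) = 4.31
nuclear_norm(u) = 4.33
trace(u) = -2.84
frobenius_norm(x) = 0.72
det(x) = 0.26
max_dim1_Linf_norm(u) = 3.3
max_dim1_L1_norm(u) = 3.77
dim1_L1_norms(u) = [3.08, 3.77]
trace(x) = 0.74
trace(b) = -3.58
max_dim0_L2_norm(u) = 4.21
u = x + b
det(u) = -0.29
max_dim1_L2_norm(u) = 3.33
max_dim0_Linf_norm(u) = 3.3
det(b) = -0.02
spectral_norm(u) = 4.26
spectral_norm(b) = 4.31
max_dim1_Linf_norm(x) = 0.38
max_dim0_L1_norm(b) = 5.93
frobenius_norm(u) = 4.26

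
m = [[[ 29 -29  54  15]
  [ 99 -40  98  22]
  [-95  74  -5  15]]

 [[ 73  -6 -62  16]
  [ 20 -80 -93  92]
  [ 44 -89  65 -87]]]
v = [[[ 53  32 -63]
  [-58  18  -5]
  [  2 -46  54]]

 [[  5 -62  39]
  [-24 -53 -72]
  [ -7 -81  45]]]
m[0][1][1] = -40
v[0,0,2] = -63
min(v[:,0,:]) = -63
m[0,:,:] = [[29, -29, 54, 15], [99, -40, 98, 22], [-95, 74, -5, 15]]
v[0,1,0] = -58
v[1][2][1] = -81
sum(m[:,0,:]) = 90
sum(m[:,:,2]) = 57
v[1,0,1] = -62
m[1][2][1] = -89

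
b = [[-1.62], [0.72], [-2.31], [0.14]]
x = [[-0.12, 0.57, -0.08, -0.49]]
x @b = [[0.72]]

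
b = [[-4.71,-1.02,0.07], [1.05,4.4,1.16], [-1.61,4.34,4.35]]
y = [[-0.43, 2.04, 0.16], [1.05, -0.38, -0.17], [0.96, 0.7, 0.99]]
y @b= [[3.91, 10.11, 3.03], [-5.07, -3.48, -1.11], [-5.38, 6.4, 5.19]]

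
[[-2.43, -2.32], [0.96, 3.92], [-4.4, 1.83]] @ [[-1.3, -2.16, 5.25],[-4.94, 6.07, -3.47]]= [[14.62, -8.83, -4.71], [-20.61, 21.72, -8.56], [-3.32, 20.61, -29.45]]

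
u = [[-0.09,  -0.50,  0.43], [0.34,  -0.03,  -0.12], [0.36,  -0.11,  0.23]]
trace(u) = 0.11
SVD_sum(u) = [[0.02, -0.47, 0.46], [-0.0, 0.04, -0.04], [0.01, -0.18, 0.17]] + [[-0.11, -0.00, 0.0], [0.34, 0.00, -0.01], [0.35, 0.0, -0.01]] + [[-0.00, -0.03, -0.03], [-0.0, -0.07, -0.08], [0.00, 0.06, 0.06]]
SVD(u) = [[-0.93, 0.21, -0.29],[0.08, -0.68, -0.73],[-0.35, -0.70, 0.62]] @ diag([0.7032056285341876, 0.5031577241106882, 0.14434039166356297]) @ [[-0.02, 0.71, -0.70],[-1.00, -0.01, 0.02],[0.00, 0.70, 0.72]]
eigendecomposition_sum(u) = [[-0.08+0.11j, (-0.18-0.03j), 0.09-0.07j], [(0.16+0.07j), 0.01+0.22j, -0.10-0.09j], [0.12+0.01j, (0.06+0.14j), (-0.09-0.03j)]] + [[-0.08-0.11j, -0.18+0.03j, 0.09+0.07j], [0.16-0.07j, 0.01-0.22j, -0.10+0.09j], [(0.12-0.01j), (0.06-0.14j), -0.09+0.03j]] + [[0.08+0.00j,-0.15-0.00j,(0.25-0j)],  [(0.03+0j),(-0.05-0j),(0.08-0j)],  [(0.13+0j),(-0.23-0j),(0.4-0j)]]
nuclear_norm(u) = 1.35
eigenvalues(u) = [(-0.16+0.3j), (-0.16-0.3j), (0.43+0j)]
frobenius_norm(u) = 0.88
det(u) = 0.05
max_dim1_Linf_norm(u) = 0.5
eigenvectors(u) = [[-0.11+0.55j, (-0.11-0.55j), 0.52+0.00j], [0.69+0.00j, 0.69-0.00j, 0.17+0.00j], [(0.43-0.17j), 0.43+0.17j, 0.83+0.00j]]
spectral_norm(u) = 0.70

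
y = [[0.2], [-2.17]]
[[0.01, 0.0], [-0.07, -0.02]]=y @ [[0.03, 0.01]]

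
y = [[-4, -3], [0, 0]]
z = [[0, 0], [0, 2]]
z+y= [[-4, -3], [0, 2]]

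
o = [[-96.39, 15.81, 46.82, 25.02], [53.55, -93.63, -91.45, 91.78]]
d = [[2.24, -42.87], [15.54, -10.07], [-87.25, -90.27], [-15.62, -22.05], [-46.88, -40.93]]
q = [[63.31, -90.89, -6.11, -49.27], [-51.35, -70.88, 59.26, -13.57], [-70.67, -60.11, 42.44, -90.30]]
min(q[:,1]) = -90.89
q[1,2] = 59.26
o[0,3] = 25.02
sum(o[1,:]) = -39.75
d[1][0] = 15.54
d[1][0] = 15.54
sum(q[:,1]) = -221.88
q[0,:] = [63.31, -90.89, -6.11, -49.27]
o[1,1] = -93.63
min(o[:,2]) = -91.45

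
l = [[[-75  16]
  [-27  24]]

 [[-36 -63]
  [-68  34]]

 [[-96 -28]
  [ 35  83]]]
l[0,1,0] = -27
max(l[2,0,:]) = -28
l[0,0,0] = -75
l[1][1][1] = 34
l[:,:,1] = [[16, 24], [-63, 34], [-28, 83]]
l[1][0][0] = -36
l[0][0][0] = -75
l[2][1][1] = 83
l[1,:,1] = [-63, 34]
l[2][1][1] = 83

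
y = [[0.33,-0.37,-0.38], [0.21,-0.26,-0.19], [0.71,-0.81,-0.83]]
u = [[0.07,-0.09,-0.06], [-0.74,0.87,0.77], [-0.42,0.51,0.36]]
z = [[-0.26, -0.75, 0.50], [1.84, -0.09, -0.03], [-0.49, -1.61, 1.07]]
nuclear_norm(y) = 1.60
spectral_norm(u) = 1.57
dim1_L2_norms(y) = [0.62, 0.38, 1.36]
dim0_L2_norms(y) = [0.81, 0.93, 0.93]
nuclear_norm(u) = 1.64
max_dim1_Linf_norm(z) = 1.84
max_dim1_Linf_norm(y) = 0.83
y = z @ u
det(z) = -0.00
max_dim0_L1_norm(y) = 1.44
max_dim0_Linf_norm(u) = 0.87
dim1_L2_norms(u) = [0.13, 1.38, 0.75]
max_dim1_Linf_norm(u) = 0.87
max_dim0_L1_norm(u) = 1.47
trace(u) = 1.30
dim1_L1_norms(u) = [0.22, 2.38, 1.29]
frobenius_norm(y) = 1.55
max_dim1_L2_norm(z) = 1.99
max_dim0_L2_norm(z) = 1.92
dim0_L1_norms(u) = [1.23, 1.47, 1.19]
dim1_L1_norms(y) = [1.08, 0.66, 2.35]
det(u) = 0.00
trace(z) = 0.72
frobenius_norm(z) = 2.87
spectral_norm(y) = 1.54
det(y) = 0.00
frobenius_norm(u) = 1.57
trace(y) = -0.76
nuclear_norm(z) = 4.02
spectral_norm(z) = 2.30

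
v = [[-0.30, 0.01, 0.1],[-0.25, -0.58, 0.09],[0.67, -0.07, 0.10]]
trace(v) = -0.78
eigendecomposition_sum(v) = [[(0.05+0j), (-0+0j), 0.03+0.00j], [0.01+0.00j, (-0+0j), (0.01+0j)], [0.24+0.00j, -0.01+0.00j, (0.18+0j)]] + [[(-0.17+0.42j), 0.01+0.13j, 0.03-0.09j], [-0.13-2.10j, (-0.29-0.53j), 0.04+0.43j], [(0.22-0.7j), -0.03-0.21j, (-0.04+0.14j)]] + [[-0.17-0.42j,(0.01-0.13j),(0.03+0.09j)],  [-0.13+2.10j,-0.29+0.53j,0.04-0.43j],  [0.22+0.70j,-0.03+0.21j,-0.04-0.14j]]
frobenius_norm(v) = 0.99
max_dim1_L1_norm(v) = 0.92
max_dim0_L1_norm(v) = 1.22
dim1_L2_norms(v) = [0.32, 0.64, 0.68]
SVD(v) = [[-0.36, 0.14, 0.92], [-0.53, -0.85, -0.07], [0.77, -0.51, 0.38]] @ diag([0.7953002538167245, 0.5678766832867312, 0.12614903431384267]) @ [[0.95,0.31,-0.01], [-0.31,0.93,-0.2], [-0.06,0.19,0.98]]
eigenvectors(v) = [[(0.19+0j), (-0.18-0.09j), -0.18+0.09j], [0.05+0.00j, 0.93+0.00j, 0.93-0.00j], [0.98+0.00j, 0.30+0.11j, 0.30-0.11j]]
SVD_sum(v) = [[-0.27, -0.09, 0.0], [-0.40, -0.13, 0.0], [0.58, 0.19, -0.0]] + [[-0.03, 0.08, -0.02],[0.15, -0.45, 0.1],[0.09, -0.27, 0.06]] + [[-0.01,0.02,0.11],[0.0,-0.0,-0.01],[-0.0,0.01,0.05]]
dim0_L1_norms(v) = [1.22, 0.66, 0.29]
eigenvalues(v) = [(0.22+0j), (-0.5+0.03j), (-0.5-0.03j)]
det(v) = 0.06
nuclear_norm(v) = 1.49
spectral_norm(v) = 0.80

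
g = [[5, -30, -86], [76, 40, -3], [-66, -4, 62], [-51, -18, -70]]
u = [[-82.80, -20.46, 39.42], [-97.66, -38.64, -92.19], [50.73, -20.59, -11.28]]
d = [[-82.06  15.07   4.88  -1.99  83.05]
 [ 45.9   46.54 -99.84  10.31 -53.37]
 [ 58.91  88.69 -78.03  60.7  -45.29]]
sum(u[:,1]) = -79.69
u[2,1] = -20.59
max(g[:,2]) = 62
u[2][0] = 50.73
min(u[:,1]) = -38.64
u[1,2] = -92.19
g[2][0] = -66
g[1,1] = 40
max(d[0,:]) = 83.05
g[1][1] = 40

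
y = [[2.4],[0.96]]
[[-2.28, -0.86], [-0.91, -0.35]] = y @[[-0.95, -0.36]]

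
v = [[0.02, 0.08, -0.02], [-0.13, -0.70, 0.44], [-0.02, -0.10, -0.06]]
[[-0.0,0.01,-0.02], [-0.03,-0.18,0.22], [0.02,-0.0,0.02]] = v@[[-0.21, -0.03, -0.17], [-0.05, 0.14, -0.25], [-0.22, -0.20, 0.06]]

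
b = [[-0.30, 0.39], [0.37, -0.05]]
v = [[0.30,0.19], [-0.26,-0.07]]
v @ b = [[-0.02,0.11],[0.05,-0.10]]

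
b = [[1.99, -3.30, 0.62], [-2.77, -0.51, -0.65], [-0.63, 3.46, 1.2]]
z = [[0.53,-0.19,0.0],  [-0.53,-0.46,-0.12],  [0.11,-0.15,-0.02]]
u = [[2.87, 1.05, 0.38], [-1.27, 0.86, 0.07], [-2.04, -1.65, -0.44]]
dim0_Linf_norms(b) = [2.77, 3.46, 1.2]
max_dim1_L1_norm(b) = 5.91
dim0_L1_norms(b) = [5.39, 7.27, 2.47]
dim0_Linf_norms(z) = [0.53, 0.46, 0.12]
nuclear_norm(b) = 9.23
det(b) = -15.20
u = b @ z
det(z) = -0.00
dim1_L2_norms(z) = [0.56, 0.71, 0.19]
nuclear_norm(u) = 5.59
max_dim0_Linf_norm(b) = 3.46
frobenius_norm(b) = 6.12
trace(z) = 0.05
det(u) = -0.03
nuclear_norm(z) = 1.27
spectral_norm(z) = 0.79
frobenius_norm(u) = 4.35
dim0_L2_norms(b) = [3.47, 4.81, 1.5]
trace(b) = 2.68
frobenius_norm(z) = 0.93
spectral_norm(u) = 4.08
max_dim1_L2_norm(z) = 0.71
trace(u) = 3.29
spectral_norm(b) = 5.18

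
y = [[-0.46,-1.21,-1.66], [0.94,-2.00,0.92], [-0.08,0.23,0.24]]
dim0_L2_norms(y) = [1.05, 2.35, 1.91]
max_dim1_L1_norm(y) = 3.86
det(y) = 0.59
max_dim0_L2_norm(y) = 2.35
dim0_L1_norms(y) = [1.48, 3.44, 2.82]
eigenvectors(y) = [[(-0.73+0j), (-0.73-0j), (-0.85+0j)], [(-0.57+0.38j), (-0.57-0.38j), -0.15+0.00j], [(0.06-0.04j), 0.06+0.04j, 0.50+0.00j]]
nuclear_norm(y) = 4.63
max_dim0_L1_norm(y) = 3.44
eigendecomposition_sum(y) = [[-0.23+1.24j, (-0.58-1.04j), (-0.56+1.8j)], [(0.47+1.08j), -1.00-0.51j, 0.51+1.69j], [(-0.04-0.12j), 0.10+0.06j, -0.04-0.18j]] + [[(-0.23-1.24j), (-0.58+1.04j), -0.56-1.80j], [(0.47-1.08j), -1.00+0.51j, 0.51-1.69j], [-0.04+0.12j, 0.10-0.06j, -0.04+0.18j]] + [[(-0.01-0j), -0.05+0.00j, (-0.55-0j)], [-0.00-0.00j, (-0.01+0j), (-0.09-0j)], [0.00+0.00j, (0.03-0j), 0.32+0.00j]]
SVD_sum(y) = [[0.24, -0.75, 0.10], [0.70, -2.16, 0.28], [-0.06, 0.2, -0.03]] + [[-0.69, -0.45, -1.76], [0.25, 0.16, 0.64], [0.09, 0.06, 0.22]] + [[-0.01, -0.00, 0.01], [-0.00, -0.0, 0.0], [-0.10, -0.03, 0.05]]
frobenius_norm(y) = 3.21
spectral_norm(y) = 2.43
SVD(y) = [[-0.33, -0.93, -0.14], [-0.94, 0.34, -0.04], [0.09, 0.12, -0.99]] @ diag([2.4330796689637726, 2.0844502438103687, 0.11571735200059917]) @ [[-0.30, 0.94, -0.12], [0.35, 0.23, 0.91], [0.88, 0.23, -0.40]]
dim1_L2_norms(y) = [2.11, 2.39, 0.34]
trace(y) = -2.22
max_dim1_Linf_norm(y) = 2.0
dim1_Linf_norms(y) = [1.66, 2.0, 0.24]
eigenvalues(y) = [(-1.26+0.55j), (-1.26-0.55j), (0.31+0j)]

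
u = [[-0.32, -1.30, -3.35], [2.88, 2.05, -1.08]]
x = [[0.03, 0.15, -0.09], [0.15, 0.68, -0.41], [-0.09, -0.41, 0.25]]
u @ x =[[0.1, 0.44, -0.28],[0.49, 2.27, -1.37]]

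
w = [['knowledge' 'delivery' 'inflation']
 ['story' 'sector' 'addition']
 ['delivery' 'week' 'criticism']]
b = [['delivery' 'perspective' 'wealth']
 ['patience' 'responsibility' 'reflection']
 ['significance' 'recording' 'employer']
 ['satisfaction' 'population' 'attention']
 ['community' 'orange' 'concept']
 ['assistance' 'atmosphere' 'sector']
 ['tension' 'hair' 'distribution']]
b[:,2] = ['wealth', 'reflection', 'employer', 'attention', 'concept', 'sector', 'distribution']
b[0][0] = 'delivery'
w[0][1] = 'delivery'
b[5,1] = 'atmosphere'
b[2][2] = 'employer'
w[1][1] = 'sector'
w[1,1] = 'sector'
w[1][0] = 'story'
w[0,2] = 'inflation'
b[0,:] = ['delivery', 'perspective', 'wealth']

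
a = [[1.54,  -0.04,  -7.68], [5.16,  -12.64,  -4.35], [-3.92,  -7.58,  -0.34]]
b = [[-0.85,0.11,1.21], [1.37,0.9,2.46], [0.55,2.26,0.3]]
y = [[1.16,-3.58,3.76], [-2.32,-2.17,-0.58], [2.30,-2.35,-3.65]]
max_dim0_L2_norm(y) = 5.27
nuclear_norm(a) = 28.88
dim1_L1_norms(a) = [9.26, 22.15, 11.84]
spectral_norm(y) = 5.46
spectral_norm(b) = 3.36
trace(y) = -4.66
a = b @ y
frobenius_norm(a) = 18.43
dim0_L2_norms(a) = [6.66, 14.74, 8.83]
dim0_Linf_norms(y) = [2.32, 3.58, 3.76]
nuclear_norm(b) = 6.48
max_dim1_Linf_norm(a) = 12.64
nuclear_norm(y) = 13.40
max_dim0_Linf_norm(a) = 12.64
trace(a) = -11.44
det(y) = 81.96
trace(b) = 0.35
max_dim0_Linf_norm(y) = 3.76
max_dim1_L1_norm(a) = 22.15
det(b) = 7.75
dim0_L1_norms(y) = [5.78, 8.1, 7.99]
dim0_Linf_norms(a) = [5.16, 12.64, 7.68]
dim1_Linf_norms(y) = [3.76, 2.32, 3.65]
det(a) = 636.01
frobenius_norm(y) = 7.93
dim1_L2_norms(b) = [1.48, 2.96, 2.35]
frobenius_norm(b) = 4.05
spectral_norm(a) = 15.75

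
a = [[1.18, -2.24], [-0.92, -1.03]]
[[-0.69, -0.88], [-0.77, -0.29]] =a@ [[0.31, -0.08],[0.47, 0.35]]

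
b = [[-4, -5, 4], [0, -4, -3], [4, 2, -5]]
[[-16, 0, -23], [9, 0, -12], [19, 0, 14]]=b@[[1, 0, 2], [0, 0, 3], [-3, 0, 0]]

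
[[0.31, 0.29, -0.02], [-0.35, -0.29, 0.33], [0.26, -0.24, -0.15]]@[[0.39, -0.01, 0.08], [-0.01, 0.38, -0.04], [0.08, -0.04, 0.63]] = [[0.12,0.11,0.0],[-0.11,-0.12,0.19],[0.09,-0.09,-0.06]]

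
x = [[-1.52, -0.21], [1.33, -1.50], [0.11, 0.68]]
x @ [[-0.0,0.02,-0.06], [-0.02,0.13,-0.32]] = [[0.0,-0.06,0.16], [0.03,-0.17,0.4], [-0.01,0.09,-0.22]]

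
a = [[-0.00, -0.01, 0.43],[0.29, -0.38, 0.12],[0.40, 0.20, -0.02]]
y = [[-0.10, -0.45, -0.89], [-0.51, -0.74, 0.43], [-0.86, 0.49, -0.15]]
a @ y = [[-0.36, 0.22, -0.07], [0.06, 0.21, -0.44], [-0.12, -0.34, -0.27]]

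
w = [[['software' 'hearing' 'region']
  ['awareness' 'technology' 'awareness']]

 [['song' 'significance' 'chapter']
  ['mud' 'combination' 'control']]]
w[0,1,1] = 'technology'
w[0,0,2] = 'region'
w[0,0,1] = 'hearing'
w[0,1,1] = 'technology'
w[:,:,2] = [['region', 'awareness'], ['chapter', 'control']]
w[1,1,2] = 'control'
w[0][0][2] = 'region'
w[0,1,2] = 'awareness'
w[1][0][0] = 'song'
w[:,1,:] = [['awareness', 'technology', 'awareness'], ['mud', 'combination', 'control']]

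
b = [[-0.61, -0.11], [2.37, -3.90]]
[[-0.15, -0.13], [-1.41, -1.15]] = b@[[0.16, 0.14], [0.46, 0.38]]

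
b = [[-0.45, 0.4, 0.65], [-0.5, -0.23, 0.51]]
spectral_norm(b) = 1.07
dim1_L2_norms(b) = [0.89, 0.75]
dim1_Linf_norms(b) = [0.65, 0.51]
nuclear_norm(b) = 1.52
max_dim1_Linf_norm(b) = 0.65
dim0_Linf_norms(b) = [0.5, 0.4, 0.65]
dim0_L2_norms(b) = [0.67, 0.46, 0.83]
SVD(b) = [[-0.78, -0.62], [-0.62, 0.78]] @ diag([1.0731162693642575, 0.44319462138629134]) @ [[0.62, -0.16, -0.77], [-0.26, -0.97, -0.01]]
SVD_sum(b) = [[-0.52,0.13,0.65], [-0.41,0.11,0.51]] + [[0.07, 0.27, 0.0],[-0.09, -0.34, -0.0]]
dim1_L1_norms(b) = [1.5, 1.24]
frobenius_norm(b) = 1.16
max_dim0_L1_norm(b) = 1.16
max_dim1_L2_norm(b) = 0.89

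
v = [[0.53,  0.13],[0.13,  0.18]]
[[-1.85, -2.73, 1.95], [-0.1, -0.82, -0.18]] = v @[[-4.07, -4.91, 4.77], [2.37, -1.00, -4.46]]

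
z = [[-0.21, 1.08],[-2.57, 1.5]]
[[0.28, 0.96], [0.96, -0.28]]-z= [[0.49, -0.12], [3.53, -1.78]]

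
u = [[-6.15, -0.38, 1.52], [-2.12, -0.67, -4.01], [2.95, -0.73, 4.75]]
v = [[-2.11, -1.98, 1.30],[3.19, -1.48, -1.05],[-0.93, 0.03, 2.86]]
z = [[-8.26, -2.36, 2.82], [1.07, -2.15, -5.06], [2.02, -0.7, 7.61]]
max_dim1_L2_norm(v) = 3.67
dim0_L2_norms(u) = [7.14, 1.06, 6.4]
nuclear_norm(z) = 20.92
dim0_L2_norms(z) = [8.57, 3.27, 9.56]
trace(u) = -2.07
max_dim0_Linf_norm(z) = 8.26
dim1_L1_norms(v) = [5.39, 5.72, 3.82]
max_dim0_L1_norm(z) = 15.49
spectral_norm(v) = 4.72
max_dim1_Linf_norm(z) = 8.26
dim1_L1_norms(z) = [13.44, 8.28, 10.33]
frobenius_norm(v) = 5.71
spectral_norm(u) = 7.75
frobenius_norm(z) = 13.25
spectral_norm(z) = 9.97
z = v + u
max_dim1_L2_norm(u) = 6.35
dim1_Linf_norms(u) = [6.15, 4.01, 4.75]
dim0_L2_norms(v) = [3.94, 2.47, 3.31]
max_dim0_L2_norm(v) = 3.94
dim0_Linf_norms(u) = [6.15, 0.73, 4.75]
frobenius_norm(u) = 9.65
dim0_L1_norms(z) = [11.35, 5.21, 15.49]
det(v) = 23.33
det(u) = 43.60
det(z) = 217.88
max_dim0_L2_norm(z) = 9.56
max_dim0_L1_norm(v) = 6.23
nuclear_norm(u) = 14.40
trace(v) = -0.73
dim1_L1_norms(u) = [8.05, 6.8, 8.43]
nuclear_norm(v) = 9.21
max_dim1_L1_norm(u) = 8.43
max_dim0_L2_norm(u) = 7.14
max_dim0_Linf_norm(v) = 3.19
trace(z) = -2.80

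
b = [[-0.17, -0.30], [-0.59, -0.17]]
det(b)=-0.148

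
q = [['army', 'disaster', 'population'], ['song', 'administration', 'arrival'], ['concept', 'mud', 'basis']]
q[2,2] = 'basis'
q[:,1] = ['disaster', 'administration', 'mud']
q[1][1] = 'administration'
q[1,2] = 'arrival'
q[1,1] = 'administration'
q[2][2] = 'basis'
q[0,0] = 'army'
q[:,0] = ['army', 'song', 'concept']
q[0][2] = 'population'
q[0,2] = 'population'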